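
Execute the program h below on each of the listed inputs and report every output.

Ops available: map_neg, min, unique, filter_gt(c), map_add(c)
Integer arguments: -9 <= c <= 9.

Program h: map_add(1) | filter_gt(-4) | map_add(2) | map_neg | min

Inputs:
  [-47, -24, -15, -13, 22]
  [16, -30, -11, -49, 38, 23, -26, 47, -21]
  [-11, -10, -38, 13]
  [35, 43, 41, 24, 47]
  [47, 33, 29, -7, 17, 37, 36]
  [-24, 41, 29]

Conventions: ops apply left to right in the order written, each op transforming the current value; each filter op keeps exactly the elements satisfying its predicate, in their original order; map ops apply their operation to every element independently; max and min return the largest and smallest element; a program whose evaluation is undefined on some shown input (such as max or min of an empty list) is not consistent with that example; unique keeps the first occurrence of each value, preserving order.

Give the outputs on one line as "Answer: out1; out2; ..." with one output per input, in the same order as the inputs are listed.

-25; -50; -16; -50; -50; -44

Execution, op by op:
  [-47, -24, -15, -13, 22] -> [-46, -23, -14, -12, 23] -> [23] -> [25] -> [-25] -> -25
  [16, -30, -11, -49, 38, 23, -26, 47, -21] -> [17, -29, -10, -48, 39, 24, -25, 48, -20] -> [17, 39, 24, 48] -> [19, 41, 26, 50] -> [-19, -41, -26, -50] -> -50
  [-11, -10, -38, 13] -> [-10, -9, -37, 14] -> [14] -> [16] -> [-16] -> -16
  [35, 43, 41, 24, 47] -> [36, 44, 42, 25, 48] -> [36, 44, 42, 25, 48] -> [38, 46, 44, 27, 50] -> [-38, -46, -44, -27, -50] -> -50
  [47, 33, 29, -7, 17, 37, 36] -> [48, 34, 30, -6, 18, 38, 37] -> [48, 34, 30, 18, 38, 37] -> [50, 36, 32, 20, 40, 39] -> [-50, -36, -32, -20, -40, -39] -> -50
  [-24, 41, 29] -> [-23, 42, 30] -> [42, 30] -> [44, 32] -> [-44, -32] -> -44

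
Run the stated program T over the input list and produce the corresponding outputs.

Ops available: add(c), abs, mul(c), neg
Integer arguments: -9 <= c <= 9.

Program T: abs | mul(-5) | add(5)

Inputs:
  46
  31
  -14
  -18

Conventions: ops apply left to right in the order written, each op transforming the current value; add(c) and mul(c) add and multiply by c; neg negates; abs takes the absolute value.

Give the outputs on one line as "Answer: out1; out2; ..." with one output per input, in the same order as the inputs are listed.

-225; -150; -65; -85

Execution, op by op:
  46 -> 46 -> -230 -> -225
  31 -> 31 -> -155 -> -150
  -14 -> 14 -> -70 -> -65
  -18 -> 18 -> -90 -> -85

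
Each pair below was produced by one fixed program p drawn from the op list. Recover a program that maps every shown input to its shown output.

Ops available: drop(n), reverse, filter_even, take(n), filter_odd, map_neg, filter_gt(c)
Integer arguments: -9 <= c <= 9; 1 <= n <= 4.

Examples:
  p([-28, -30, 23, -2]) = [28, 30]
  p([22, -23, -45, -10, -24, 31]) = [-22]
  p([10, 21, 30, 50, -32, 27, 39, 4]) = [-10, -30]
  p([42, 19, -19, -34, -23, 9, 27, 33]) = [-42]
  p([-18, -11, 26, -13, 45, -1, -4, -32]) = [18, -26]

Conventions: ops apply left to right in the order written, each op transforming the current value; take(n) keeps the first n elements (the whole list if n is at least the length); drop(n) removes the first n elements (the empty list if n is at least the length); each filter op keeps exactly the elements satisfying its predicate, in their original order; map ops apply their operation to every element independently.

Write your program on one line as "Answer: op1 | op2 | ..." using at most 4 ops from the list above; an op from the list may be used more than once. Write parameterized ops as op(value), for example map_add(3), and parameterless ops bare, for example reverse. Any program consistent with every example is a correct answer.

take(3) | filter_even | map_neg

Check, running the answer program on each example:
  [-28, -30, 23, -2] -> [-28, -30, 23] -> [-28, -30] -> [28, 30]
  [22, -23, -45, -10, -24, 31] -> [22, -23, -45] -> [22] -> [-22]
  [10, 21, 30, 50, -32, 27, 39, 4] -> [10, 21, 30] -> [10, 30] -> [-10, -30]
  [42, 19, -19, -34, -23, 9, 27, 33] -> [42, 19, -19] -> [42] -> [-42]
  [-18, -11, 26, -13, 45, -1, -4, -32] -> [-18, -11, 26] -> [-18, 26] -> [18, -26]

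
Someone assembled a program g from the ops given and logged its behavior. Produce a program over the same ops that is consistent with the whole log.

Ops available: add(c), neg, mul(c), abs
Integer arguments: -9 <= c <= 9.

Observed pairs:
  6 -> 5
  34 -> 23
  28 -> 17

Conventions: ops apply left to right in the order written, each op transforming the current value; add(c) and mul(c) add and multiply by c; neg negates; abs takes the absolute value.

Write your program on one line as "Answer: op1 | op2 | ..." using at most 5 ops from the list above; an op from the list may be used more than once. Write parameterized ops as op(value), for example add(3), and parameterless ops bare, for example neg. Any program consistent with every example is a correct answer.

add(5) | add(-8) | add(-8) | abs

Check, running the answer program on each example:
  6 -> 11 -> 3 -> -5 -> 5
  34 -> 39 -> 31 -> 23 -> 23
  28 -> 33 -> 25 -> 17 -> 17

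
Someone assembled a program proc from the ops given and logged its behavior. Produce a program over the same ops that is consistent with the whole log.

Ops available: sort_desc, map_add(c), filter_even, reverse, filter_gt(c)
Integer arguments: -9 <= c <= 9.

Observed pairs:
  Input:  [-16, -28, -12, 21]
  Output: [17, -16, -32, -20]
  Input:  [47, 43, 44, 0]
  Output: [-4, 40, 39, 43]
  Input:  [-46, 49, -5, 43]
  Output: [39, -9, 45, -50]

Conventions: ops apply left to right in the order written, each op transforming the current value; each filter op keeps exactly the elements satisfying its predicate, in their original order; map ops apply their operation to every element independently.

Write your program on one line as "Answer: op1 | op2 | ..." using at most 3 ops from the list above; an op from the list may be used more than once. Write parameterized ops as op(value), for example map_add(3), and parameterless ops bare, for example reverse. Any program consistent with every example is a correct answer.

reverse | map_add(-4)

Check, running the answer program on each example:
  [-16, -28, -12, 21] -> [21, -12, -28, -16] -> [17, -16, -32, -20]
  [47, 43, 44, 0] -> [0, 44, 43, 47] -> [-4, 40, 39, 43]
  [-46, 49, -5, 43] -> [43, -5, 49, -46] -> [39, -9, 45, -50]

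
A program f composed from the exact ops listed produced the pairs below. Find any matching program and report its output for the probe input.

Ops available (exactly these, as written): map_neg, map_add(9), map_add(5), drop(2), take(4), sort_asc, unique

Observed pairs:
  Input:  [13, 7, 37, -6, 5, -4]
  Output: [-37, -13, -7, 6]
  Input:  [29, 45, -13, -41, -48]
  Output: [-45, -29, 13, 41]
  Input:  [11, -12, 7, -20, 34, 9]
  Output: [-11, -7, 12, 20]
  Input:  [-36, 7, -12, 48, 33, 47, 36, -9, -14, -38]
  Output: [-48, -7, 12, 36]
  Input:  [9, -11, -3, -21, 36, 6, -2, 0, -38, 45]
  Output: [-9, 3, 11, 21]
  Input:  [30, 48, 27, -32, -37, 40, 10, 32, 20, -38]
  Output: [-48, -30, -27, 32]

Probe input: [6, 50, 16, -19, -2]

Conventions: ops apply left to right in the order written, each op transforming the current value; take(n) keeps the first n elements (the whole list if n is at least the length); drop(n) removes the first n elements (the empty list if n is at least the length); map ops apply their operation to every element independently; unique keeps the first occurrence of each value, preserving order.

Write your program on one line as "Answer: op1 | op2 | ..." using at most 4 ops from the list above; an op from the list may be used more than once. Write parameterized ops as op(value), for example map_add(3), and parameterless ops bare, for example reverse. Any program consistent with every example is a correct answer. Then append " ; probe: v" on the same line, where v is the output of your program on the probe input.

map_neg | take(4) | sort_asc ; probe: [-50, -16, -6, 19]

Check, running the answer program on each example:
  [13, 7, 37, -6, 5, -4] -> [-13, -7, -37, 6, -5, 4] -> [-13, -7, -37, 6] -> [-37, -13, -7, 6]
  [29, 45, -13, -41, -48] -> [-29, -45, 13, 41, 48] -> [-29, -45, 13, 41] -> [-45, -29, 13, 41]
  [11, -12, 7, -20, 34, 9] -> [-11, 12, -7, 20, -34, -9] -> [-11, 12, -7, 20] -> [-11, -7, 12, 20]
  [-36, 7, -12, 48, 33, 47, 36, -9, -14, -38] -> [36, -7, 12, -48, -33, -47, -36, 9, 14, 38] -> [36, -7, 12, -48] -> [-48, -7, 12, 36]
  [9, -11, -3, -21, 36, 6, -2, 0, -38, 45] -> [-9, 11, 3, 21, -36, -6, 2, 0, 38, -45] -> [-9, 11, 3, 21] -> [-9, 3, 11, 21]
  [30, 48, 27, -32, -37, 40, 10, 32, 20, -38] -> [-30, -48, -27, 32, 37, -40, -10, -32, -20, 38] -> [-30, -48, -27, 32] -> [-48, -30, -27, 32]
  probe: [6, 50, 16, -19, -2] -> [-6, -50, -16, 19, 2] -> [-6, -50, -16, 19] -> [-50, -16, -6, 19]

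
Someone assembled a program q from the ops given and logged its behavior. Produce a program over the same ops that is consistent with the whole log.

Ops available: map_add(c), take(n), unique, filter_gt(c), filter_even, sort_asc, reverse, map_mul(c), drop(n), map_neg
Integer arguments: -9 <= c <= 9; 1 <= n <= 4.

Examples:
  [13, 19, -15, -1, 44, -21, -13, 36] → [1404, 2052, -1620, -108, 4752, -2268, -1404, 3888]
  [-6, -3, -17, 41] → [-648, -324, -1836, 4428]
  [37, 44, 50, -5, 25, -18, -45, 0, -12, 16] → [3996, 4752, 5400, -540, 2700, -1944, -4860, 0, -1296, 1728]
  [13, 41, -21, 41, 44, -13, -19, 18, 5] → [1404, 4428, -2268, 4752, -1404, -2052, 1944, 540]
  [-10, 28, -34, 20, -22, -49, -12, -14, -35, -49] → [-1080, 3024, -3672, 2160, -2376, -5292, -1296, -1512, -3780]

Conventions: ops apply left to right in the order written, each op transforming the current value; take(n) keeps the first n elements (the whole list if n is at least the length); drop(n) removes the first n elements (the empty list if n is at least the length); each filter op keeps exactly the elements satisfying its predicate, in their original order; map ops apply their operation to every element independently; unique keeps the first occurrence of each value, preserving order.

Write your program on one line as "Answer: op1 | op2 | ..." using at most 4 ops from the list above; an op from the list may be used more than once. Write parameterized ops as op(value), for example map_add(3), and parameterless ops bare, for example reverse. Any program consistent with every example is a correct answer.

unique | map_mul(9) | map_mul(3) | map_mul(4)

Check, running the answer program on each example:
  [13, 19, -15, -1, 44, -21, -13, 36] -> [13, 19, -15, -1, 44, -21, -13, 36] -> [117, 171, -135, -9, 396, -189, -117, 324] -> [351, 513, -405, -27, 1188, -567, -351, 972] -> [1404, 2052, -1620, -108, 4752, -2268, -1404, 3888]
  [-6, -3, -17, 41] -> [-6, -3, -17, 41] -> [-54, -27, -153, 369] -> [-162, -81, -459, 1107] -> [-648, -324, -1836, 4428]
  [37, 44, 50, -5, 25, -18, -45, 0, -12, 16] -> [37, 44, 50, -5, 25, -18, -45, 0, -12, 16] -> [333, 396, 450, -45, 225, -162, -405, 0, -108, 144] -> [999, 1188, 1350, -135, 675, -486, -1215, 0, -324, 432] -> [3996, 4752, 5400, -540, 2700, -1944, -4860, 0, -1296, 1728]
  [13, 41, -21, 41, 44, -13, -19, 18, 5] -> [13, 41, -21, 44, -13, -19, 18, 5] -> [117, 369, -189, 396, -117, -171, 162, 45] -> [351, 1107, -567, 1188, -351, -513, 486, 135] -> [1404, 4428, -2268, 4752, -1404, -2052, 1944, 540]
  [-10, 28, -34, 20, -22, -49, -12, -14, -35, -49] -> [-10, 28, -34, 20, -22, -49, -12, -14, -35] -> [-90, 252, -306, 180, -198, -441, -108, -126, -315] -> [-270, 756, -918, 540, -594, -1323, -324, -378, -945] -> [-1080, 3024, -3672, 2160, -2376, -5292, -1296, -1512, -3780]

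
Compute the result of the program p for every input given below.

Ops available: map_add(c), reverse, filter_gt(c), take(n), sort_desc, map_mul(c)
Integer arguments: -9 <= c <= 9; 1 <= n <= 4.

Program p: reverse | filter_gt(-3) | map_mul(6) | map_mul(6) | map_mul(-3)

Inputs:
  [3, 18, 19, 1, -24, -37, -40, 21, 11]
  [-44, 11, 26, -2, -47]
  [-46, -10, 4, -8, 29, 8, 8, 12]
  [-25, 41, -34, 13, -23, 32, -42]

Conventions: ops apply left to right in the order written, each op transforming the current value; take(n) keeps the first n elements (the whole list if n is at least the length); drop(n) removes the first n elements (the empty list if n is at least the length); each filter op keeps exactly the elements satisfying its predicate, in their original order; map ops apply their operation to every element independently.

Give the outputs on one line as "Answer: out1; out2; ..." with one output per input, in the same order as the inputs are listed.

Execution, op by op:
  [3, 18, 19, 1, -24, -37, -40, 21, 11] -> [11, 21, -40, -37, -24, 1, 19, 18, 3] -> [11, 21, 1, 19, 18, 3] -> [66, 126, 6, 114, 108, 18] -> [396, 756, 36, 684, 648, 108] -> [-1188, -2268, -108, -2052, -1944, -324]
  [-44, 11, 26, -2, -47] -> [-47, -2, 26, 11, -44] -> [-2, 26, 11] -> [-12, 156, 66] -> [-72, 936, 396] -> [216, -2808, -1188]
  [-46, -10, 4, -8, 29, 8, 8, 12] -> [12, 8, 8, 29, -8, 4, -10, -46] -> [12, 8, 8, 29, 4] -> [72, 48, 48, 174, 24] -> [432, 288, 288, 1044, 144] -> [-1296, -864, -864, -3132, -432]
  [-25, 41, -34, 13, -23, 32, -42] -> [-42, 32, -23, 13, -34, 41, -25] -> [32, 13, 41] -> [192, 78, 246] -> [1152, 468, 1476] -> [-3456, -1404, -4428]

[-1188, -2268, -108, -2052, -1944, -324]; [216, -2808, -1188]; [-1296, -864, -864, -3132, -432]; [-3456, -1404, -4428]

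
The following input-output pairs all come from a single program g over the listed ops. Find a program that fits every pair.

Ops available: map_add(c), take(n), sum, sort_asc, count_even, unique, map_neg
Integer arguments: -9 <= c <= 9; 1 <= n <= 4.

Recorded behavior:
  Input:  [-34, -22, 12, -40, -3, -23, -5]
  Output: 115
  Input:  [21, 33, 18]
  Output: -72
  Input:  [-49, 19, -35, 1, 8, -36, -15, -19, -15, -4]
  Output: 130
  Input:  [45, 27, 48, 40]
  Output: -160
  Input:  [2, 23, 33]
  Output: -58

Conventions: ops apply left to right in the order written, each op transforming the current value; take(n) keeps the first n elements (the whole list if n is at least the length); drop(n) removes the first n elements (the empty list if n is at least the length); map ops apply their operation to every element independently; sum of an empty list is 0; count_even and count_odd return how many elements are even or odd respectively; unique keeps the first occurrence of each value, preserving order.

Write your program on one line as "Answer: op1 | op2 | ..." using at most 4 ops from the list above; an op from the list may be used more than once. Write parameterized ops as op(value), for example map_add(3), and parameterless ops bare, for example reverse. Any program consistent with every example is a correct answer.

unique | sort_asc | map_neg | sum

Check, running the answer program on each example:
  [-34, -22, 12, -40, -3, -23, -5] -> [-34, -22, 12, -40, -3, -23, -5] -> [-40, -34, -23, -22, -5, -3, 12] -> [40, 34, 23, 22, 5, 3, -12] -> 115
  [21, 33, 18] -> [21, 33, 18] -> [18, 21, 33] -> [-18, -21, -33] -> -72
  [-49, 19, -35, 1, 8, -36, -15, -19, -15, -4] -> [-49, 19, -35, 1, 8, -36, -15, -19, -4] -> [-49, -36, -35, -19, -15, -4, 1, 8, 19] -> [49, 36, 35, 19, 15, 4, -1, -8, -19] -> 130
  [45, 27, 48, 40] -> [45, 27, 48, 40] -> [27, 40, 45, 48] -> [-27, -40, -45, -48] -> -160
  [2, 23, 33] -> [2, 23, 33] -> [2, 23, 33] -> [-2, -23, -33] -> -58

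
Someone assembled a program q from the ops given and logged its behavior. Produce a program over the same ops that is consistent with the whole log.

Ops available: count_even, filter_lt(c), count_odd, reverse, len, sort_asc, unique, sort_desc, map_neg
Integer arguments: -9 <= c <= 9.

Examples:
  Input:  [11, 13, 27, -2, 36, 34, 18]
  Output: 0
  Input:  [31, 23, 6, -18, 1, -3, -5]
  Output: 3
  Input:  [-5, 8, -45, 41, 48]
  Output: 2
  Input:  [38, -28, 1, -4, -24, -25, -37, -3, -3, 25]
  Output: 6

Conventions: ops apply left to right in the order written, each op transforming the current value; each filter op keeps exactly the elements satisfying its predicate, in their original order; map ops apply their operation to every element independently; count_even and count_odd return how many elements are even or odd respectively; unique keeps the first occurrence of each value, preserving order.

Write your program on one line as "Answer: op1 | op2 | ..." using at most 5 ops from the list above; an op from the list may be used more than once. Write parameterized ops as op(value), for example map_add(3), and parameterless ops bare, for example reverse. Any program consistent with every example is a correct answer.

filter_lt(-2) | unique | sort_desc | len

Check, running the answer program on each example:
  [11, 13, 27, -2, 36, 34, 18] -> [] -> [] -> [] -> 0
  [31, 23, 6, -18, 1, -3, -5] -> [-18, -3, -5] -> [-18, -3, -5] -> [-3, -5, -18] -> 3
  [-5, 8, -45, 41, 48] -> [-5, -45] -> [-5, -45] -> [-5, -45] -> 2
  [38, -28, 1, -4, -24, -25, -37, -3, -3, 25] -> [-28, -4, -24, -25, -37, -3, -3] -> [-28, -4, -24, -25, -37, -3] -> [-3, -4, -24, -25, -28, -37] -> 6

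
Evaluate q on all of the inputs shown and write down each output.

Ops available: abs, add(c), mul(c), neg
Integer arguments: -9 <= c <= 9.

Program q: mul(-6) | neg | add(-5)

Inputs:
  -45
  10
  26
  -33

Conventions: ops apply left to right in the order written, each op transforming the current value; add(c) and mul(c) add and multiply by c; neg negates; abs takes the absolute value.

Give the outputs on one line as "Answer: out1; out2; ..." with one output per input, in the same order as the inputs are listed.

-275; 55; 151; -203

Execution, op by op:
  -45 -> 270 -> -270 -> -275
  10 -> -60 -> 60 -> 55
  26 -> -156 -> 156 -> 151
  -33 -> 198 -> -198 -> -203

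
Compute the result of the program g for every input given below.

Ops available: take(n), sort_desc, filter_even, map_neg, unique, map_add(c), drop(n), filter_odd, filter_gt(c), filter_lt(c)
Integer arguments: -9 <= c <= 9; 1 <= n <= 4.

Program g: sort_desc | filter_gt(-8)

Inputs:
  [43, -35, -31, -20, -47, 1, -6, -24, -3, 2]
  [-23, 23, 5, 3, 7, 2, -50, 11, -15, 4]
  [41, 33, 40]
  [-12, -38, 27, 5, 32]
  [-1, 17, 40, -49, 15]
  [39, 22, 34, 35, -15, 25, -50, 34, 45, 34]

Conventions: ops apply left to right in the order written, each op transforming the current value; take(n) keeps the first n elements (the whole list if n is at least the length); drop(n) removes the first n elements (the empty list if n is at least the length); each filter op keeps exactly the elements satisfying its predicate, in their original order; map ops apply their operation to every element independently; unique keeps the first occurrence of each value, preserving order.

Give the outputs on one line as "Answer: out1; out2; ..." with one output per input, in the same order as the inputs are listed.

[43, 2, 1, -3, -6]; [23, 11, 7, 5, 4, 3, 2]; [41, 40, 33]; [32, 27, 5]; [40, 17, 15, -1]; [45, 39, 35, 34, 34, 34, 25, 22]

Execution, op by op:
  [43, -35, -31, -20, -47, 1, -6, -24, -3, 2] -> [43, 2, 1, -3, -6, -20, -24, -31, -35, -47] -> [43, 2, 1, -3, -6]
  [-23, 23, 5, 3, 7, 2, -50, 11, -15, 4] -> [23, 11, 7, 5, 4, 3, 2, -15, -23, -50] -> [23, 11, 7, 5, 4, 3, 2]
  [41, 33, 40] -> [41, 40, 33] -> [41, 40, 33]
  [-12, -38, 27, 5, 32] -> [32, 27, 5, -12, -38] -> [32, 27, 5]
  [-1, 17, 40, -49, 15] -> [40, 17, 15, -1, -49] -> [40, 17, 15, -1]
  [39, 22, 34, 35, -15, 25, -50, 34, 45, 34] -> [45, 39, 35, 34, 34, 34, 25, 22, -15, -50] -> [45, 39, 35, 34, 34, 34, 25, 22]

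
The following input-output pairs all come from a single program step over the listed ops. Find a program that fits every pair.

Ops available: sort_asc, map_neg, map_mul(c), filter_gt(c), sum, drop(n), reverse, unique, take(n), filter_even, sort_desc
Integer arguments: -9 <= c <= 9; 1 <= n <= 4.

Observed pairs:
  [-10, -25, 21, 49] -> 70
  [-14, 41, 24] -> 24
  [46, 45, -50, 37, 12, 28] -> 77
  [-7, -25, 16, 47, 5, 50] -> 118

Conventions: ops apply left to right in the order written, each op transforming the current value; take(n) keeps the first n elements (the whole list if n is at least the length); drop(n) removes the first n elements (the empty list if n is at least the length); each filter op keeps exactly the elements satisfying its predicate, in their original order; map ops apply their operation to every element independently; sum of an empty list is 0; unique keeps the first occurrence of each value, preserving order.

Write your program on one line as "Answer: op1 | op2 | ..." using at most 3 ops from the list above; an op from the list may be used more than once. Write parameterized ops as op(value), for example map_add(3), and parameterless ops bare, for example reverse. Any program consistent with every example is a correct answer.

drop(2) | filter_gt(3) | sum

Check, running the answer program on each example:
  [-10, -25, 21, 49] -> [21, 49] -> [21, 49] -> 70
  [-14, 41, 24] -> [24] -> [24] -> 24
  [46, 45, -50, 37, 12, 28] -> [-50, 37, 12, 28] -> [37, 12, 28] -> 77
  [-7, -25, 16, 47, 5, 50] -> [16, 47, 5, 50] -> [16, 47, 5, 50] -> 118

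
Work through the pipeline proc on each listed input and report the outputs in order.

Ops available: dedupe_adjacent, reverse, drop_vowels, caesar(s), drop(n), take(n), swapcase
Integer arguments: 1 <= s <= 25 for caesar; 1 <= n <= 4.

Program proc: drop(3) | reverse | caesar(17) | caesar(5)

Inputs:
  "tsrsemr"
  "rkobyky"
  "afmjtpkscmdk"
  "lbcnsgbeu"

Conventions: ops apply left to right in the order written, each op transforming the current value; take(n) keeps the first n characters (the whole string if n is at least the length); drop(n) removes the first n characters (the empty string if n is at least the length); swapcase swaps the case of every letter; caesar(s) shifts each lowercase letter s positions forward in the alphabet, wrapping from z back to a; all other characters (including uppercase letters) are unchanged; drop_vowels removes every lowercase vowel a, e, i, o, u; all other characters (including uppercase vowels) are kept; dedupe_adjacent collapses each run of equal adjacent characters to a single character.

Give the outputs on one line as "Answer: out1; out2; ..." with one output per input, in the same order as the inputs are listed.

Execution, op by op:
  "tsrsemr" -> "semr" -> "rmes" -> "idvj" -> "niao"
  "rkobyky" -> "byky" -> "ykyb" -> "pbps" -> "ugux"
  "afmjtpkscmdk" -> "jtpkscmdk" -> "kdmcskptj" -> "budtjbgka" -> "gziyoglpf"
  "lbcnsgbeu" -> "nsgbeu" -> "uebgsn" -> "lvsxje" -> "qaxcoj"

"niao"; "ugux"; "gziyoglpf"; "qaxcoj"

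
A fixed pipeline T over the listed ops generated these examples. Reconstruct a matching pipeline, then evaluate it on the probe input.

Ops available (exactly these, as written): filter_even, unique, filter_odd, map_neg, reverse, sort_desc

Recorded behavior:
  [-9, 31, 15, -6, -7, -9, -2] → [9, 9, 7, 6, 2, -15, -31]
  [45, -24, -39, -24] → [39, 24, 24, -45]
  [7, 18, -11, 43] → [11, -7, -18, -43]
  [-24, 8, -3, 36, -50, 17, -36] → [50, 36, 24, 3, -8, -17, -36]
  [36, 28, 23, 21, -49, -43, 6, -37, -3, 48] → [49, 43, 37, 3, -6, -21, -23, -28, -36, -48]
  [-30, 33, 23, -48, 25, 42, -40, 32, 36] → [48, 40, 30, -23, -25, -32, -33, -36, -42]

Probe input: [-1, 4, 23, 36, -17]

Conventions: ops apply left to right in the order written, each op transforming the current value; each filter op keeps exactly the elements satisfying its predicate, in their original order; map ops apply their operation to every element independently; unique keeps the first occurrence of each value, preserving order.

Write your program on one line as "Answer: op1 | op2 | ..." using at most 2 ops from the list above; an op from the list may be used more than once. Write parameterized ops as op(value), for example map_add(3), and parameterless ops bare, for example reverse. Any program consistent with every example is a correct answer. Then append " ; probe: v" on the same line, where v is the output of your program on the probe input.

map_neg | sort_desc ; probe: [17, 1, -4, -23, -36]

Check, running the answer program on each example:
  [-9, 31, 15, -6, -7, -9, -2] -> [9, -31, -15, 6, 7, 9, 2] -> [9, 9, 7, 6, 2, -15, -31]
  [45, -24, -39, -24] -> [-45, 24, 39, 24] -> [39, 24, 24, -45]
  [7, 18, -11, 43] -> [-7, -18, 11, -43] -> [11, -7, -18, -43]
  [-24, 8, -3, 36, -50, 17, -36] -> [24, -8, 3, -36, 50, -17, 36] -> [50, 36, 24, 3, -8, -17, -36]
  [36, 28, 23, 21, -49, -43, 6, -37, -3, 48] -> [-36, -28, -23, -21, 49, 43, -6, 37, 3, -48] -> [49, 43, 37, 3, -6, -21, -23, -28, -36, -48]
  [-30, 33, 23, -48, 25, 42, -40, 32, 36] -> [30, -33, -23, 48, -25, -42, 40, -32, -36] -> [48, 40, 30, -23, -25, -32, -33, -36, -42]
  probe: [-1, 4, 23, 36, -17] -> [1, -4, -23, -36, 17] -> [17, 1, -4, -23, -36]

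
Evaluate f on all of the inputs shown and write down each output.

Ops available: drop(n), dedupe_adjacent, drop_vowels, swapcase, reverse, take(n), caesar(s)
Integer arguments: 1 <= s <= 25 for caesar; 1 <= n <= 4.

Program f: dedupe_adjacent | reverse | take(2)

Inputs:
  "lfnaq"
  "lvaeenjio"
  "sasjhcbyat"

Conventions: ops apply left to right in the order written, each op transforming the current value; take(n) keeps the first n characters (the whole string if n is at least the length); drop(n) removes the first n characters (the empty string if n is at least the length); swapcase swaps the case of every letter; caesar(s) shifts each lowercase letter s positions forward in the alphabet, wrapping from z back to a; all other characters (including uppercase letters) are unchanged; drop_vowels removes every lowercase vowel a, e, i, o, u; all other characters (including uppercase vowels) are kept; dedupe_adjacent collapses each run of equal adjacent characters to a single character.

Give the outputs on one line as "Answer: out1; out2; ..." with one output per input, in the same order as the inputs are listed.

"qa"; "oi"; "ta"

Execution, op by op:
  "lfnaq" -> "lfnaq" -> "qanfl" -> "qa"
  "lvaeenjio" -> "lvaenjio" -> "oijneavl" -> "oi"
  "sasjhcbyat" -> "sasjhcbyat" -> "taybchjsas" -> "ta"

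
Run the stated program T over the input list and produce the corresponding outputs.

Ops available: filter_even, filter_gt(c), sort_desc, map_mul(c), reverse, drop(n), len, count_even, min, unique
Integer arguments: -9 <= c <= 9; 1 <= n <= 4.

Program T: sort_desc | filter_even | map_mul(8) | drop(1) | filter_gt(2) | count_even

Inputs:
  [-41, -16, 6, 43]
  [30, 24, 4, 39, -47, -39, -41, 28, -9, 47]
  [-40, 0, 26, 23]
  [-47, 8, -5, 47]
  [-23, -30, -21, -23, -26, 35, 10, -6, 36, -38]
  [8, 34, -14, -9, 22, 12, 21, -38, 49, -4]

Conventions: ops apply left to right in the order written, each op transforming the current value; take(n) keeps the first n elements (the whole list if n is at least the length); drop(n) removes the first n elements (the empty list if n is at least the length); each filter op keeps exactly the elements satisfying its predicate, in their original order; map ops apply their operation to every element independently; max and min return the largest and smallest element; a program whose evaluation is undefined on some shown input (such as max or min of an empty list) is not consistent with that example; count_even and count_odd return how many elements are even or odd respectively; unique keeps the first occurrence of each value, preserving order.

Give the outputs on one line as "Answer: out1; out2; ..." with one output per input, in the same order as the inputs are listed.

Execution, op by op:
  [-41, -16, 6, 43] -> [43, 6, -16, -41] -> [6, -16] -> [48, -128] -> [-128] -> [] -> 0
  [30, 24, 4, 39, -47, -39, -41, 28, -9, 47] -> [47, 39, 30, 28, 24, 4, -9, -39, -41, -47] -> [30, 28, 24, 4] -> [240, 224, 192, 32] -> [224, 192, 32] -> [224, 192, 32] -> 3
  [-40, 0, 26, 23] -> [26, 23, 0, -40] -> [26, 0, -40] -> [208, 0, -320] -> [0, -320] -> [] -> 0
  [-47, 8, -5, 47] -> [47, 8, -5, -47] -> [8] -> [64] -> [] -> [] -> 0
  [-23, -30, -21, -23, -26, 35, 10, -6, 36, -38] -> [36, 35, 10, -6, -21, -23, -23, -26, -30, -38] -> [36, 10, -6, -26, -30, -38] -> [288, 80, -48, -208, -240, -304] -> [80, -48, -208, -240, -304] -> [80] -> 1
  [8, 34, -14, -9, 22, 12, 21, -38, 49, -4] -> [49, 34, 22, 21, 12, 8, -4, -9, -14, -38] -> [34, 22, 12, 8, -4, -14, -38] -> [272, 176, 96, 64, -32, -112, -304] -> [176, 96, 64, -32, -112, -304] -> [176, 96, 64] -> 3

0; 3; 0; 0; 1; 3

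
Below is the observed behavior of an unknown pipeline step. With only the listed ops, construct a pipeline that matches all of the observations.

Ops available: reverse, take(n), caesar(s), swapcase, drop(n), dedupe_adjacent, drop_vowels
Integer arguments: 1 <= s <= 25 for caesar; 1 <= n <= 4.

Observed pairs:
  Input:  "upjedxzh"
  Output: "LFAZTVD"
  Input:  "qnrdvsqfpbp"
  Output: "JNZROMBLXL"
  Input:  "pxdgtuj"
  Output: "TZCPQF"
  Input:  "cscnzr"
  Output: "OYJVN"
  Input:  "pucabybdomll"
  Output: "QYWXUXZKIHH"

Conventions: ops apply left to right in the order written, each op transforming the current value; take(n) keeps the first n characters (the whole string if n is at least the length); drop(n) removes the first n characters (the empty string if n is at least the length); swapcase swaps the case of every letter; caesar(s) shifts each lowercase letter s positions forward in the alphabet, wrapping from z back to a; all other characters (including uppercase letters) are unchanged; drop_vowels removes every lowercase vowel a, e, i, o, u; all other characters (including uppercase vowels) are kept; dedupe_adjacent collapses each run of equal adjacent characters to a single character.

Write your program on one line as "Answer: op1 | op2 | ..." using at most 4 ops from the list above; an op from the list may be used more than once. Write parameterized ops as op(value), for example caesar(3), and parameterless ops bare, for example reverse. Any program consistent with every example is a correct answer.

caesar(16) | caesar(6) | swapcase | drop(1)

Check, running the answer program on each example:
  "upjedxzh" -> "kfzutnpx" -> "qlfaztvd" -> "QLFAZTVD" -> "LFAZTVD"
  "qnrdvsqfpbp" -> "gdhtligvfrf" -> "mjnzromblxl" -> "MJNZROMBLXL" -> "JNZROMBLXL"
  "pxdgtuj" -> "fntwjkz" -> "ltzcpqf" -> "LTZCPQF" -> "TZCPQF"
  "cscnzr" -> "sisdph" -> "yoyjvn" -> "YOYJVN" -> "OYJVN"
  "pucabybdomll" -> "fksqrortecbb" -> "lqywxuxzkihh" -> "LQYWXUXZKIHH" -> "QYWXUXZKIHH"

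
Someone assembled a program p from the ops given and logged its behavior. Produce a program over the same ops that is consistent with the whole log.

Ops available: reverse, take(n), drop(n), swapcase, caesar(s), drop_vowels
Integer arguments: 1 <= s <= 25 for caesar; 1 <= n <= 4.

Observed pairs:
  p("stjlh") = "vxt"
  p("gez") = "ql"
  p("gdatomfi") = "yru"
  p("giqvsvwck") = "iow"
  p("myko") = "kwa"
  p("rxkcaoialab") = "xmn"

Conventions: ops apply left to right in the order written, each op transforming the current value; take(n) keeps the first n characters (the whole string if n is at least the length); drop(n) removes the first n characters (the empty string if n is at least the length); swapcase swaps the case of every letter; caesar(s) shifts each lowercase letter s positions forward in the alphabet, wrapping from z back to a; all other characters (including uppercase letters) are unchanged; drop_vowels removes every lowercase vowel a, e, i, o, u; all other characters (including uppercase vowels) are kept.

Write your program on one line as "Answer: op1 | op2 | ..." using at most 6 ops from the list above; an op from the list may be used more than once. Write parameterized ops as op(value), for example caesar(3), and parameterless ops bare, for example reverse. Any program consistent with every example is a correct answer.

reverse | caesar(12) | take(4) | reverse | drop(1)

Check, running the answer program on each example:
  "stjlh" -> "hljts" -> "txvfe" -> "txvf" -> "fvxt" -> "vxt"
  "gez" -> "zeg" -> "lqs" -> "lqs" -> "sql" -> "ql"
  "gdatomfi" -> "ifmotadg" -> "uryafmps" -> "urya" -> "ayru" -> "yru"
  "giqvsvwck" -> "kcwvsvqig" -> "woihehcus" -> "woih" -> "hiow" -> "iow"
  "myko" -> "okym" -> "awky" -> "awky" -> "ykwa" -> "kwa"
  "rxkcaoialab" -> "balaioackxr" -> "nmxmuamowjd" -> "nmxm" -> "mxmn" -> "xmn"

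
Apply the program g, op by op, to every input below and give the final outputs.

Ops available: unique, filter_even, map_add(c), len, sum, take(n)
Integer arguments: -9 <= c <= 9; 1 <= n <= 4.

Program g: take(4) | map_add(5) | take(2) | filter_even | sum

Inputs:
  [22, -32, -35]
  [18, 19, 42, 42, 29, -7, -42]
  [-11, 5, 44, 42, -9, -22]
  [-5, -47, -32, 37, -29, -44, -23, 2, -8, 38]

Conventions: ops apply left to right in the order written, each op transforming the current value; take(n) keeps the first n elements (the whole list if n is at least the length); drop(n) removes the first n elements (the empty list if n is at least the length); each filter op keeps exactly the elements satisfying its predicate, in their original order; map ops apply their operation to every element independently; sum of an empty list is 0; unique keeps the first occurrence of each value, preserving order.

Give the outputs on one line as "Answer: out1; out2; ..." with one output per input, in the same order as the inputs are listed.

0; 24; 4; -42

Execution, op by op:
  [22, -32, -35] -> [22, -32, -35] -> [27, -27, -30] -> [27, -27] -> [] -> 0
  [18, 19, 42, 42, 29, -7, -42] -> [18, 19, 42, 42] -> [23, 24, 47, 47] -> [23, 24] -> [24] -> 24
  [-11, 5, 44, 42, -9, -22] -> [-11, 5, 44, 42] -> [-6, 10, 49, 47] -> [-6, 10] -> [-6, 10] -> 4
  [-5, -47, -32, 37, -29, -44, -23, 2, -8, 38] -> [-5, -47, -32, 37] -> [0, -42, -27, 42] -> [0, -42] -> [0, -42] -> -42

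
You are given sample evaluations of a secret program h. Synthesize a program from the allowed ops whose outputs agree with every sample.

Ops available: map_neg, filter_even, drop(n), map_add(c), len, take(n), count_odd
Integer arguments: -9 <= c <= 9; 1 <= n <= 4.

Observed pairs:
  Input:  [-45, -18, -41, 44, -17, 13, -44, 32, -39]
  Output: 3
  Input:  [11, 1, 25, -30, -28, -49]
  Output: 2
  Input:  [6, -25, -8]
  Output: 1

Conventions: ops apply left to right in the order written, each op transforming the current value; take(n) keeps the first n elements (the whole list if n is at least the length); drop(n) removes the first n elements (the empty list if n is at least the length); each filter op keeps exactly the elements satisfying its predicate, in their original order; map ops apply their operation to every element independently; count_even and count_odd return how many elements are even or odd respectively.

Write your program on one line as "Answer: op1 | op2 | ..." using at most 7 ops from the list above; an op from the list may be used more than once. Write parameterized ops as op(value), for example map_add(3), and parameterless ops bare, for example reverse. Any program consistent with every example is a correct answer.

map_add(3) | map_add(9) | map_neg | map_add(-7) | drop(2) | count_odd

Check, running the answer program on each example:
  [-45, -18, -41, 44, -17, 13, -44, 32, -39] -> [-42, -15, -38, 47, -14, 16, -41, 35, -36] -> [-33, -6, -29, 56, -5, 25, -32, 44, -27] -> [33, 6, 29, -56, 5, -25, 32, -44, 27] -> [26, -1, 22, -63, -2, -32, 25, -51, 20] -> [22, -63, -2, -32, 25, -51, 20] -> 3
  [11, 1, 25, -30, -28, -49] -> [14, 4, 28, -27, -25, -46] -> [23, 13, 37, -18, -16, -37] -> [-23, -13, -37, 18, 16, 37] -> [-30, -20, -44, 11, 9, 30] -> [-44, 11, 9, 30] -> 2
  [6, -25, -8] -> [9, -22, -5] -> [18, -13, 4] -> [-18, 13, -4] -> [-25, 6, -11] -> [-11] -> 1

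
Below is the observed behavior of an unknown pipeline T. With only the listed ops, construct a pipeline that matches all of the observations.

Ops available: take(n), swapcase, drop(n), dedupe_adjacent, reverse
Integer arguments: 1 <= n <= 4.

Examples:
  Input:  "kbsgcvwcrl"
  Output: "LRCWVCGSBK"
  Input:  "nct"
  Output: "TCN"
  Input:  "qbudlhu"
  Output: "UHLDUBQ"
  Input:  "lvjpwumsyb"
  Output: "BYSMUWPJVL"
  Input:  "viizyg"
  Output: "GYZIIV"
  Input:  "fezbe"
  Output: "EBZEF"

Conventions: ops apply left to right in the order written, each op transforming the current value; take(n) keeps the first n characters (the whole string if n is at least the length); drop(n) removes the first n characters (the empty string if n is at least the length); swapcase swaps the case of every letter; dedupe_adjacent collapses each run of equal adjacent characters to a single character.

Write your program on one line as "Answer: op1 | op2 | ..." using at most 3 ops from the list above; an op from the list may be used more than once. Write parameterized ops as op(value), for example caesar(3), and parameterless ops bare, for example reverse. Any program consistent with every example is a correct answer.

reverse | swapcase

Check, running the answer program on each example:
  "kbsgcvwcrl" -> "lrcwvcgsbk" -> "LRCWVCGSBK"
  "nct" -> "tcn" -> "TCN"
  "qbudlhu" -> "uhldubq" -> "UHLDUBQ"
  "lvjpwumsyb" -> "bysmuwpjvl" -> "BYSMUWPJVL"
  "viizyg" -> "gyziiv" -> "GYZIIV"
  "fezbe" -> "ebzef" -> "EBZEF"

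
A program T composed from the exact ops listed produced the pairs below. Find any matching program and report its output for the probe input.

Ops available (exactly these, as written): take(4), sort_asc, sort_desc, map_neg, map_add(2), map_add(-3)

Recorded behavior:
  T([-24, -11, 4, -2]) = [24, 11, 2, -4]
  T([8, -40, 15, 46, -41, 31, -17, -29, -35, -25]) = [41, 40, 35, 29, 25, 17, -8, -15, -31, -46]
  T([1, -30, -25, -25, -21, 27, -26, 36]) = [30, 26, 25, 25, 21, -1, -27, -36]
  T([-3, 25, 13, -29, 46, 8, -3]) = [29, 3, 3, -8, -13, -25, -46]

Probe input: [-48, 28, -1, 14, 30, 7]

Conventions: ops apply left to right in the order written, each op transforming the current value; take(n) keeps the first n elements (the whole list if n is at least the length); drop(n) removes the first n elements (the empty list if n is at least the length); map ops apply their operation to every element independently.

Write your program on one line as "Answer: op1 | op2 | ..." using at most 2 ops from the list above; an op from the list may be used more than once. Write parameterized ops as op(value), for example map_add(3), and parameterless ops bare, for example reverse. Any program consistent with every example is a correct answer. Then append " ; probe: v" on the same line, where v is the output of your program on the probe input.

map_neg | sort_desc ; probe: [48, 1, -7, -14, -28, -30]

Check, running the answer program on each example:
  [-24, -11, 4, -2] -> [24, 11, -4, 2] -> [24, 11, 2, -4]
  [8, -40, 15, 46, -41, 31, -17, -29, -35, -25] -> [-8, 40, -15, -46, 41, -31, 17, 29, 35, 25] -> [41, 40, 35, 29, 25, 17, -8, -15, -31, -46]
  [1, -30, -25, -25, -21, 27, -26, 36] -> [-1, 30, 25, 25, 21, -27, 26, -36] -> [30, 26, 25, 25, 21, -1, -27, -36]
  [-3, 25, 13, -29, 46, 8, -3] -> [3, -25, -13, 29, -46, -8, 3] -> [29, 3, 3, -8, -13, -25, -46]
  probe: [-48, 28, -1, 14, 30, 7] -> [48, -28, 1, -14, -30, -7] -> [48, 1, -7, -14, -28, -30]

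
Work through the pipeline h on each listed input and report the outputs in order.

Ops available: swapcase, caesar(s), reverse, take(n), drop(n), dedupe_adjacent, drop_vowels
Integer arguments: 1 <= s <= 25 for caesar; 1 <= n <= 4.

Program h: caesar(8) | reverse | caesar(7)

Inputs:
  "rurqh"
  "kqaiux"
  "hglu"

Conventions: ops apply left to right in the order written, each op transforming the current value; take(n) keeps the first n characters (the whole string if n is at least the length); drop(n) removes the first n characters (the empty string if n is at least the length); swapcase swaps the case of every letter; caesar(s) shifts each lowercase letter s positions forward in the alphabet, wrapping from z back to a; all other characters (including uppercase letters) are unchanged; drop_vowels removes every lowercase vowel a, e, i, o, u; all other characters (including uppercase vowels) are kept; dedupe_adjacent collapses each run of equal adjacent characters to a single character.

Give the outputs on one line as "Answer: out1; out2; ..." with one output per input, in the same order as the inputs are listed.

Execution, op by op:
  "rurqh" -> "zczyp" -> "pyzcz" -> "wfgjg"
  "kqaiux" -> "syiqcf" -> "fcqiys" -> "mjxpfz"
  "hglu" -> "potc" -> "ctop" -> "javw"

"wfgjg"; "mjxpfz"; "javw"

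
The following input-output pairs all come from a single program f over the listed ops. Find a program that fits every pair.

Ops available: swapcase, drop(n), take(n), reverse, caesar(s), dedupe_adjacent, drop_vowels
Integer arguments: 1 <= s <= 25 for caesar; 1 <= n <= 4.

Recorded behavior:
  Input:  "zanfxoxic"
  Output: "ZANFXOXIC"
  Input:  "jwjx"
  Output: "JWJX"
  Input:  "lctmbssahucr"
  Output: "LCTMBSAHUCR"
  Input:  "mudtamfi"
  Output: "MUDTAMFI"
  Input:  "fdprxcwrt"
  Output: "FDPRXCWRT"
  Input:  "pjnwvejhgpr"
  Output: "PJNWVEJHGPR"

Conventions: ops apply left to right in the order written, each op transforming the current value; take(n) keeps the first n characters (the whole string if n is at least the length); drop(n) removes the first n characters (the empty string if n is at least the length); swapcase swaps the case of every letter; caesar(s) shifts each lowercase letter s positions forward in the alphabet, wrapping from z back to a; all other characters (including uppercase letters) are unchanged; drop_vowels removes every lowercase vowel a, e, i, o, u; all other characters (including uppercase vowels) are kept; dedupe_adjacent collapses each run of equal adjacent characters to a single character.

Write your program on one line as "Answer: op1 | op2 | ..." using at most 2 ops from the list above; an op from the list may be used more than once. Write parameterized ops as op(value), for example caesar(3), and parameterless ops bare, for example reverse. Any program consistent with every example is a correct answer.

swapcase | dedupe_adjacent

Check, running the answer program on each example:
  "zanfxoxic" -> "ZANFXOXIC" -> "ZANFXOXIC"
  "jwjx" -> "JWJX" -> "JWJX"
  "lctmbssahucr" -> "LCTMBSSAHUCR" -> "LCTMBSAHUCR"
  "mudtamfi" -> "MUDTAMFI" -> "MUDTAMFI"
  "fdprxcwrt" -> "FDPRXCWRT" -> "FDPRXCWRT"
  "pjnwvejhgpr" -> "PJNWVEJHGPR" -> "PJNWVEJHGPR"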